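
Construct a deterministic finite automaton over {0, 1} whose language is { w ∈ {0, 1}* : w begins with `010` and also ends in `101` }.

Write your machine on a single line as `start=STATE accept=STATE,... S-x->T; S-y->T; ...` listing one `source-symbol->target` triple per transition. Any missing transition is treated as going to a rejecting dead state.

Handle the two conditions separately and then intersect. The first has 5 states tracking whether the input so far still matches the prefix `010`; the second has 4 states tracking how much of the suffix `101` has currently been matched. A product state is a pair (one from each), accepting exactly when both do.
          0    1  
>  q0     q1   q2 
   q1     q3   q4 
   q2     q5   q2 
   q3     q3   q2 
   q4     q6   q2 
   q5     q3   q7 
   q6     q8   q9 
   q7     q5   q2 
   q8     q8  q10 
 * q9     q6  q10 
   q10    q6  q10 
(> = start, * = accepting)

start=q0; accept=q9; q0-0->q1; q0-1->q2; q1-0->q3; q1-1->q4; q2-0->q5; q2-1->q2; q3-0->q3; q3-1->q2; q4-0->q6; q4-1->q2; q5-0->q3; q5-1->q7; q6-0->q8; q6-1->q9; q7-0->q5; q7-1->q2; q8-0->q8; q8-1->q10; q9-0->q6; q9-1->q10; q10-0->q6; q10-1->q10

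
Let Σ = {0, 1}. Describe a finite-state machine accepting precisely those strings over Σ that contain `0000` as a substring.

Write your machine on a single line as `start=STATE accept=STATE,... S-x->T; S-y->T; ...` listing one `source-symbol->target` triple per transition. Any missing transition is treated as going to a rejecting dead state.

start=A; accept=E; A-0->B; A-1->A; B-0->C; B-1->A; C-0->D; C-1->A; D-0->E; D-1->A; E-0->E; E-1->E

States A..D record the length of the longest prefix of `0000` that matches the current input suffix. Reaching E means `0000` has been seen, and we stay there forever. Accept from E.
With 5 states:
       0  1 
>  A   B  A 
   B   C  A 
   C   D  A 
   D   E  A 
 * E   E  E 
(> = start, * = accepting)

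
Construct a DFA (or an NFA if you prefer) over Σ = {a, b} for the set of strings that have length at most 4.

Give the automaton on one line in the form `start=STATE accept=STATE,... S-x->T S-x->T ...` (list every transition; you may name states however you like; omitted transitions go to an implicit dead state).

start=S0 accept=S0,S1,S2,S3,S4 S0-a->S1 S0-b->S1 S1-a->S2 S1-b->S2 S2-a->S3 S2-b->S3 S3-a->S4 S3-b->S4 S4-a->S5 S4-b->S5 S5-a->S5 S5-b->S5

Count input length up to 5: every symbol moves from S0 toward S5, which means 'more than 4' and absorbs. Accept from {S0, S1, S2, S3, S4}.
A 6-state machine:
        a   b  
>* S0   S1  S1 
 * S1   S2  S2 
 * S2   S3  S3 
 * S3   S4  S4 
 * S4   S5  S5 
   S5   S5  S5 
(> = start, * = accepting)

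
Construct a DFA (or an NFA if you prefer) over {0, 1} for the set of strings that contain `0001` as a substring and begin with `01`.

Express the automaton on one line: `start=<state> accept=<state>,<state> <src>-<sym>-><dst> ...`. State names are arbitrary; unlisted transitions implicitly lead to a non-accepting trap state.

Run two small machines in parallel and take their product. One (5 states) tracks whether and how much of `0001` has been seen; the other (4 states) tracks whether the input so far still matches the prefix `01`. Each combined state is a pair, one component from each; accept when both components accept. Minimizing collapses redundant product states.
8 states suffice.
        0   1  
>  q0   q1  q2 
   q1   q2  q3 
   q2   q2  q2 
   q3   q4  q3 
   q4   q5  q3 
   q5   q6  q3 
   q6   q6  q7 
 * q7   q7  q7 
(> = start, * = accepting)

start=q0 accept=q7 q0-0->q1 q0-1->q2 q1-0->q2 q1-1->q3 q2-0->q2 q2-1->q2 q3-0->q4 q3-1->q3 q4-0->q5 q4-1->q3 q5-0->q6 q5-1->q3 q6-0->q6 q6-1->q7 q7-0->q7 q7-1->q7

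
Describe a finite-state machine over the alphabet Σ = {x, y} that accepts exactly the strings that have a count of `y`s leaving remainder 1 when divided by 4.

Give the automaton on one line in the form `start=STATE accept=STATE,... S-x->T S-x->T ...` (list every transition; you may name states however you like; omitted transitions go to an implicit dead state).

start=q0 accept=q1 q0-x->q0 q0-y->q1 q1-x->q1 q1-y->q2 q2-x->q2 q2-y->q3 q3-x->q3 q3-y->q0

Keep the running count of `y`s modulo 4: each `y` advances along the cycle q0 → q1 → q2 → q3 → q0 while other symbols loop. Accept at q1.
With 4 states:
        x   y  
>  q0   q0  q1 
 * q1   q1  q2 
   q2   q2  q3 
   q3   q3  q0 
(> = start, * = accepting)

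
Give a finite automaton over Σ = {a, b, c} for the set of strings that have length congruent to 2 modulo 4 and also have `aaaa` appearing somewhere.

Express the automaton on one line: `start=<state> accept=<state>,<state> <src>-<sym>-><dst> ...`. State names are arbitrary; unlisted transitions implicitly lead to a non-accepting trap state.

Run two small machines in parallel and take their product. One (4 states) tracks the input length modulo 4; the other (5 states) tracks whether and how much of `aaaa` has been seen. Each combined state is a pair, one component from each; accept when both components accept.
With 20 states:
          a    b    c  
>  S0     S1   S2   S2 
   S1     S3   S4   S4 
   S2     S5   S4   S4 
   S3     S6   S7   S7 
   S4     S8   S7   S7 
   S5     S9   S7   S7 
   S6    S10   S0   S0 
   S7    S11   S0   S0 
   S8    S12   S0   S0 
   S9    S13   S0   S0 
   S10   S14  S14  S14 
   S11   S15   S2   S2 
   S12   S16   S2   S2 
   S13   S14   S2   S2 
   S14   S17  S17  S17 
   S15   S18   S4   S4 
   S16   S17   S4   S4 
 * S17   S19  S19  S19 
   S18   S19   S7   S7 
   S19   S10  S10  S10 
(> = start, * = accepting)

start=S0 accept=S17 S0-a->S1 S0-b->S2 S0-c->S2 S1-a->S3 S1-b->S4 S1-c->S4 S2-a->S5 S2-b->S4 S2-c->S4 S3-a->S6 S3-b->S7 S3-c->S7 S4-a->S8 S4-b->S7 S4-c->S7 S5-a->S9 S5-b->S7 S5-c->S7 S6-a->S10 S6-b->S0 S6-c->S0 S7-a->S11 S7-b->S0 S7-c->S0 S8-a->S12 S8-b->S0 S8-c->S0 S9-a->S13 S9-b->S0 S9-c->S0 S10-a->S14 S10-b->S14 S10-c->S14 S11-a->S15 S11-b->S2 S11-c->S2 S12-a->S16 S12-b->S2 S12-c->S2 S13-a->S14 S13-b->S2 S13-c->S2 S14-a->S17 S14-b->S17 S14-c->S17 S15-a->S18 S15-b->S4 S15-c->S4 S16-a->S17 S16-b->S4 S16-c->S4 S17-a->S19 S17-b->S19 S17-c->S19 S18-a->S19 S18-b->S7 S18-c->S7 S19-a->S10 S19-b->S10 S19-c->S10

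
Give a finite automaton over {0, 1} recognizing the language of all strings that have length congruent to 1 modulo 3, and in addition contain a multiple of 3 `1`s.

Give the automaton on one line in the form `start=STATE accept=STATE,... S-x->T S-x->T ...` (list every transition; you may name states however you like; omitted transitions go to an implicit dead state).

start=A accept=B A-0->B A-1->C B-0->D B-1->E C-0->E C-1->F D-0->A D-1->G E-0->G E-1->H F-0->H F-1->A G-0->C G-1->I H-0->I H-1->B I-0->F I-1->D

Run two small machines in parallel and take their product. The first has 3 states tracking the input length modulo 3; the second has 3 states tracking the count of `1`s modulo 3. A product state is a pair (one from each), accepting exactly when both do.
       0  1 
>  A   B  C 
 * B   D  E 
   C   E  F 
   D   A  G 
   E   G  H 
   F   H  A 
   G   C  I 
   H   I  B 
   I   F  D 
(> = start, * = accepting)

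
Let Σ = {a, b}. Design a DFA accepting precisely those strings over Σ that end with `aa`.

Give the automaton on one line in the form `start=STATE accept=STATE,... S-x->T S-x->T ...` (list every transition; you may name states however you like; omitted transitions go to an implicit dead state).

start=q0 accept=q2 q0-a->q1 q0-b->q0 q1-a->q2 q1-b->q0 q2-a->q2 q2-b->q0

Let each state record the length of the longest suffix of the input read so far that is also a prefix of `aa`. q1 means the last symbol is `a`; q2 means the last 2 symbols are `aa`. Accept only at q2, where the string currently ends in `aa`.
With 3 states:
        a   b  
>  q0   q1  q0 
   q1   q2  q0 
 * q2   q2  q0 
(> = start, * = accepting)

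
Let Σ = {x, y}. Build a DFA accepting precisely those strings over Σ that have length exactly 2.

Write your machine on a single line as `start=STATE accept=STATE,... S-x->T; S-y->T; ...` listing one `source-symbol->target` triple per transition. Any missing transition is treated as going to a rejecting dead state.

We only need to distinguish lengths 0, 1, …, 2, and '>2'. Chain q0 → q1 → q2 → q3 on every symbol, with q3 looping. Accepting states: {q2}.
A 4-state machine:
        x   y  
>  q0   q1  q1 
   q1   q2  q2 
 * q2   q3  q3 
   q3   q3  q3 
(> = start, * = accepting)

start=q0; accept=q2; q0-x->q1; q0-y->q1; q1-x->q2; q1-y->q2; q2-x->q3; q2-y->q3; q3-x->q3; q3-y->q3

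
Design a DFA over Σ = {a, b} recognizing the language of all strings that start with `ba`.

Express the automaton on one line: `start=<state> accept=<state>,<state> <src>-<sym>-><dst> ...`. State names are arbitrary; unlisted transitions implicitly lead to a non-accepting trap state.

start=S0 accept=S2 S0-a->S3 S0-b->S1 S1-a->S2 S1-b->S3 S2-a->S2 S2-b->S2 S3-a->S3 S3-b->S3

Check the first 2 symbols one by one: S0 through S1 record how many have matched `ba` so far; any wrong symbol goes to the dead state S3. After all 2 match we enter the accepting sink S2.
A 4-state machine:
        a   b  
>  S0   S3  S1 
   S1   S2  S3 
 * S2   S2  S2 
   S3   S3  S3 
(> = start, * = accepting)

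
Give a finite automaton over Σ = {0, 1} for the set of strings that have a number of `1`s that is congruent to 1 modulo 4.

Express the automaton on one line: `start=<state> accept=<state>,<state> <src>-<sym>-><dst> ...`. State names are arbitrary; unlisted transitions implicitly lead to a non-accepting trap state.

The only thing that matters is how many `1`s have appeared, reduced mod 4. Use one state per residue: A for 0, …, D for 3. Reading `1` moves to the next residue; anything else stays put. B is accepting.
A 4-state machine:
       0  1 
>  A   A  B 
 * B   B  C 
   C   C  D 
   D   D  A 
(> = start, * = accepting)

start=A accept=B A-0->A A-1->B B-0->B B-1->C C-0->C C-1->D D-0->D D-1->A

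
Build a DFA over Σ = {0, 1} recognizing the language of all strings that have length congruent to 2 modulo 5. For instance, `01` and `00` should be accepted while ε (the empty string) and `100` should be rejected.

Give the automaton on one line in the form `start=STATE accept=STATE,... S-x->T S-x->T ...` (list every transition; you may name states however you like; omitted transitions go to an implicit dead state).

Count input length modulo 5: every symbol advances one step around the cycle q0 → q1 → q2 → q3 → q4 → q0. Accept at q2.
A 5-state machine:
        0   1  
>  q0   q1  q1 
   q1   q2  q2 
 * q2   q3  q3 
   q3   q4  q4 
   q4   q0  q0 
(> = start, * = accepting)

start=q0 accept=q2 q0-0->q1 q0-1->q1 q1-0->q2 q1-1->q2 q2-0->q3 q2-1->q3 q3-0->q4 q3-1->q4 q4-0->q0 q4-1->q0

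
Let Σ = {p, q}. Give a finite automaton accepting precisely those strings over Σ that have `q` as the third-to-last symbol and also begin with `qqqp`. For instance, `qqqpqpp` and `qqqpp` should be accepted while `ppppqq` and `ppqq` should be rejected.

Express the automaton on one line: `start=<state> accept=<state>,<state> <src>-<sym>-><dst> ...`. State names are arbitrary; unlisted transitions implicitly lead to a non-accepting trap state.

start=A accept=F,G,H,M A-p->B A-q->C B-p->B B-q->B C-p->B C-q->D D-p->B D-q->E E-p->F E-q->B F-p->G F-q->H G-p->I G-q->J H-p->K H-q->L I-p->I I-q->J J-p->K J-q->L K-p->G K-q->H L-p->F L-q->M M-p->F M-q->M

Run two small machines in parallel and take their product. One (15 states) tracks the last 3 symbols read; the other (6 states) tracks whether the input so far still matches the prefix `qqqp`. Each combined state is a pair, one component from each; accept when both components accept. Minimizing collapses redundant product states.
13 states suffice.
       p  q 
>  A   B  C 
   B   B  B 
   C   B  D 
   D   B  E 
   E   F  B 
 * F   G  H 
 * G   I  J 
 * H   K  L 
   I   I  J 
   J   K  L 
   K   G  H 
   L   F  M 
 * M   F  M 
(> = start, * = accepting)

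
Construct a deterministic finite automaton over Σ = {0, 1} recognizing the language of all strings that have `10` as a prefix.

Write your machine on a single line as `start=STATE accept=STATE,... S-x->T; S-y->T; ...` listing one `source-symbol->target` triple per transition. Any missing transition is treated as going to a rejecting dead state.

Check the first 2 symbols one by one: S0 through S1 record how many have matched `10` so far; any wrong symbol goes to the dead state S3. After all 2 match we enter the accepting sink S2.
With 4 states:
        0   1  
>  S0   S3  S1 
   S1   S2  S3 
 * S2   S2  S2 
   S3   S3  S3 
(> = start, * = accepting)

start=S0; accept=S2; S0-0->S3; S0-1->S1; S1-0->S2; S1-1->S3; S2-0->S2; S2-1->S2; S3-0->S3; S3-1->S3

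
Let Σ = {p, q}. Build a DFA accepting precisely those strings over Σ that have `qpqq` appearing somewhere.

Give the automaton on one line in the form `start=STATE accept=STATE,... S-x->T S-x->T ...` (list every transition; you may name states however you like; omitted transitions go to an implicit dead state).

Track how much of `qpqq` has been matched so far: state A is no progress, E is the absorbing accept state reached once `qpqq` has occurred. Intermediate states record partial matches; on a mismatch, fall back to the longest reusable overlap.
A 5-state machine:
       p  q 
>  A   A  B 
   B   C  B 
   C   A  D 
   D   C  E 
 * E   E  E 
(> = start, * = accepting)

start=A accept=E A-p->A A-q->B B-p->C B-q->B C-p->A C-q->D D-p->C D-q->E E-p->E E-q->E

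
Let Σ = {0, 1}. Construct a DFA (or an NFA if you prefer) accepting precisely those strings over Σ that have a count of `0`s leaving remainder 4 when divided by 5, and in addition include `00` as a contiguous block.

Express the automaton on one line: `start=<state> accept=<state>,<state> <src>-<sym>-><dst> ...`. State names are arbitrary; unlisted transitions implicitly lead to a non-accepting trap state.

Handle the two conditions separately and then intersect. The first has 5 states tracking the count of `0`s modulo 5; the second has 3 states tracking whether and how much of `00` has been seen. A product state is a pair (one from each), accepting exactly when both do.
          0    1  
>  q0     q1   q0 
   q1     q2   q3 
   q2     q4   q2 
   q3     q5   q3 
   q4     q6   q4 
   q5     q4   q7 
 * q6     q8   q6 
   q7     q9   q7 
   q8    q10   q8 
   q9     q6  q11 
   q10    q2  q10 
   q11   q12  q11 
   q12    q8  q13 
   q13   q14  q13 
   q14   q10   q0 
(> = start, * = accepting)

start=q0 accept=q6 q0-0->q1 q0-1->q0 q1-0->q2 q1-1->q3 q2-0->q4 q2-1->q2 q3-0->q5 q3-1->q3 q4-0->q6 q4-1->q4 q5-0->q4 q5-1->q7 q6-0->q8 q6-1->q6 q7-0->q9 q7-1->q7 q8-0->q10 q8-1->q8 q9-0->q6 q9-1->q11 q10-0->q2 q10-1->q10 q11-0->q12 q11-1->q11 q12-0->q8 q12-1->q13 q13-0->q14 q13-1->q13 q14-0->q10 q14-1->q0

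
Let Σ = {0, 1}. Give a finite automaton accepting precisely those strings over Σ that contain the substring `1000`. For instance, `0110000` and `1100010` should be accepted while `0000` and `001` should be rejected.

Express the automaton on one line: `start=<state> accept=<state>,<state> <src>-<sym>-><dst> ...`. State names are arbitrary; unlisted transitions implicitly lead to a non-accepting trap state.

start=S0 accept=S4 S0-0->S0 S0-1->S1 S1-0->S2 S1-1->S1 S2-0->S3 S2-1->S1 S3-0->S4 S3-1->S1 S4-0->S4 S4-1->S4

States S0..S3 record the length of the longest prefix of `1000` that matches the current input suffix. Reaching S4 means `1000` has been seen, and we stay there forever. Accept from S4.
A 5-state machine:
        0   1  
>  S0   S0  S1 
   S1   S2  S1 
   S2   S3  S1 
   S3   S4  S1 
 * S4   S4  S4 
(> = start, * = accepting)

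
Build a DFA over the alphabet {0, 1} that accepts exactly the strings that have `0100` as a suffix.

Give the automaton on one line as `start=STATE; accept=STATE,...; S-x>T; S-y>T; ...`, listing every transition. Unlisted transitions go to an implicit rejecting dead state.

Remember how much of `0100` the current input suffix matches. State q0 means no match yet; q1 means the last symbol is `0`; q2 means the last 2 symbols are `01`; q3 means the last 3 symbols are `010`; q4 means the last 4 symbols are `0100`. Only q4 accepts. On a mismatch, fall back to the longest proper suffix that is still a prefix of `0100`.
5 states suffice.
        0   1  
>  q0   q1  q0 
   q1   q1  q2 
   q2   q3  q0 
   q3   q4  q2 
 * q4   q1  q2 
(> = start, * = accepting)

start=q0; accept=q4; q0-0>q1; q0-1>q0; q1-0>q1; q1-1>q2; q2-0>q3; q2-1>q0; q3-0>q4; q3-1>q2; q4-0>q1; q4-1>q2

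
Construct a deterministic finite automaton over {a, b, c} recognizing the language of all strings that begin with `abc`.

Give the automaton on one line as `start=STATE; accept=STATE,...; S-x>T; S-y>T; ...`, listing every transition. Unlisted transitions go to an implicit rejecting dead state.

Check the first 3 symbols one by one: s0 through s2 record how many have matched `abc` so far; any wrong symbol goes to the dead state s4. After all 3 match we enter the accepting sink s3.
        a   b   c  
>  s0   s1  s4  s4 
   s1   s4  s2  s4 
   s2   s4  s4  s3 
 * s3   s3  s3  s3 
   s4   s4  s4  s4 
(> = start, * = accepting)

start=s0; accept=s3; s0-a>s1; s0-b>s4; s0-c>s4; s1-a>s4; s1-b>s2; s1-c>s4; s2-a>s4; s2-b>s4; s2-c>s3; s3-a>s3; s3-b>s3; s3-c>s3; s4-a>s4; s4-b>s4; s4-c>s4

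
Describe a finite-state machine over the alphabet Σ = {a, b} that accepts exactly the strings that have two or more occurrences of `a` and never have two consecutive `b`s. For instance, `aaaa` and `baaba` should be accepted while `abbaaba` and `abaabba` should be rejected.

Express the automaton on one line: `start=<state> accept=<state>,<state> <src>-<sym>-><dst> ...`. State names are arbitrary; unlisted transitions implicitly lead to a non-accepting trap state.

start=s0 accept=s3,s6,s7,s9 s0-a->s1 s0-b->s2 s1-a->s3 s1-b->s4 s2-a->s1 s2-b->s5 s3-a->s6 s3-b->s7 s4-a->s3 s4-b->s8 s5-a->s8 s5-b->s5 s6-a->s6 s6-b->s9 s7-a->s6 s7-b->s10 s8-a->s10 s8-b->s8 s9-a->s6 s9-b->s11 s10-a->s11 s10-b->s10 s11-a->s11 s11-b->s11

Build one automaton per condition and run them in lockstep. One (4 states) tracks the count of `a`s, saturating at 3; the other (3 states) tracks partial matches of the forbidden pattern `bb`. Each combined state is a pair, one component from each; accept when both components accept.
12 states suffice.
          a    b  
>  s0     s1   s2 
   s1     s3   s4 
   s2     s1   s5 
 * s3     s6   s7 
   s4     s3   s8 
   s5     s8   s5 
 * s6     s6   s9 
 * s7     s6  s10 
   s8    s10   s8 
 * s9     s6  s11 
   s10   s11  s10 
   s11   s11  s11 
(> = start, * = accepting)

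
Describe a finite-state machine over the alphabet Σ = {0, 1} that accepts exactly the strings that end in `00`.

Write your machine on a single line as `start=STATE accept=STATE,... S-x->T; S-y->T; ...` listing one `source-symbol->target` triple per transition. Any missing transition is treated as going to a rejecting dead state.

Remember how much of `00` the current input suffix matches. State q0 means no match yet; q1 means the last symbol is `0`; q2 means the last 2 symbols are `00`. Only q2 accepts. On a mismatch, fall back to the longest proper suffix that is still a prefix of `00`.
        0   1  
>  q0   q1  q0 
   q1   q2  q0 
 * q2   q2  q0 
(> = start, * = accepting)

start=q0; accept=q2; q0-0->q1; q0-1->q0; q1-0->q2; q1-1->q0; q2-0->q2; q2-1->q0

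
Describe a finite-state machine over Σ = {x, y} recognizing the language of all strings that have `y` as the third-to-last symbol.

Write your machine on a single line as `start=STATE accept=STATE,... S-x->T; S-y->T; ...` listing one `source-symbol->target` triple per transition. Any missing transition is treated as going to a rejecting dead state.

Because acceptance depends on a position counted from the end, the machine has to buffer the most recent 3 symbols. Make each state the string of the last up-to-3 symbols read; on input `x` shift the window left and append `x`. Accept when the buffered window has length 3 and begins with `y`.
15 states suffice.
       x  y 
>  A   B  C 
   B   D  E 
   C   F  G 
   D   H  I 
   E   J  K 
   F   L  M 
   G   N  O 
   H   H  I 
   I   J  K 
   J   L  M 
   K   N  O 
 * L   H  I 
 * M   J  K 
 * N   L  M 
 * O   N  O 
(> = start, * = accepting)

start=A; accept=L,M,N,O; A-x->B; A-y->C; B-x->D; B-y->E; C-x->F; C-y->G; D-x->H; D-y->I; E-x->J; E-y->K; F-x->L; F-y->M; G-x->N; G-y->O; H-x->H; H-y->I; I-x->J; I-y->K; J-x->L; J-y->M; K-x->N; K-y->O; L-x->H; L-y->I; M-x->J; M-y->K; N-x->L; N-y->M; O-x->N; O-y->O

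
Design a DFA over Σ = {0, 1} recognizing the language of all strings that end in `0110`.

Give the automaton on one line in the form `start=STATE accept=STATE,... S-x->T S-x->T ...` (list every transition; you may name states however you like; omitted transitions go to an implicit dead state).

Let each state record the length of the longest suffix of the input read so far that is also a prefix of `0110`. B means the last symbol is `0`; C means the last 2 symbols are `01`; D means the last 3 symbols are `011`; E means the last 4 symbols are `0110`. Accept only at E, where the string currently ends in `0110`.
       0  1 
>  A   B  A 
   B   B  C 
   C   B  D 
   D   E  A 
 * E   B  C 
(> = start, * = accepting)

start=A accept=E A-0->B A-1->A B-0->B B-1->C C-0->B C-1->D D-0->E D-1->A E-0->B E-1->C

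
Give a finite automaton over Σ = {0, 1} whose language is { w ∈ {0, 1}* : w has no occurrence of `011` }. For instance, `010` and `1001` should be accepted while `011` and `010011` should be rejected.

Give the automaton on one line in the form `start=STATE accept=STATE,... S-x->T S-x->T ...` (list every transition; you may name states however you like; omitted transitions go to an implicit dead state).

start=q0 accept=q0,q1,q2 q0-0->q1 q0-1->q0 q1-0->q1 q1-1->q2 q2-0->q1 q2-1->q3 q3-0->q3 q3-1->q3

This is the complement of 'contains `011`'. Use the same substring-matching states — q0 through q3 holding how much of `011` has just been matched — but flip the accepting set: everything except the trap q3 accepts.
A 4-state machine:
        0   1  
>* q0   q1  q0 
 * q1   q1  q2 
 * q2   q1  q3 
   q3   q3  q3 
(> = start, * = accepting)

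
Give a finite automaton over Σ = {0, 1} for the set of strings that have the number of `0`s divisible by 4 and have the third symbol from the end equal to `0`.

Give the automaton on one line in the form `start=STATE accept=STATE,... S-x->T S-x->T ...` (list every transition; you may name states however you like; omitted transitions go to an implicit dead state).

Run two small machines in parallel and take their product. One (4 states) tracks the count of `0`s modulo 4; the other (15 states) tracks the last 3 symbols read. Each combined state is a pair, one component from each; accept when both components accept. Equivalent product states are then merged.
15 states suffice.
          0    1  
>  S0     S1   S0 
   S1     S2   S1 
   S2     S3   S4 
   S3     S5   S6 
   S4     S7   S4 
 * S5     S1   S8 
   S6     S9  S10 
   S7    S11   S6 
 * S8     S1  S12 
 * S9     S1  S13 
   S10   S14  S10 
   S11    S1   S8 
 * S12    S1   S0 
   S13    S1  S12 
   S14    S1  S13 
(> = start, * = accepting)

start=S0 accept=S5,S8,S9,S12 S0-0->S1 S0-1->S0 S1-0->S2 S1-1->S1 S2-0->S3 S2-1->S4 S3-0->S5 S3-1->S6 S4-0->S7 S4-1->S4 S5-0->S1 S5-1->S8 S6-0->S9 S6-1->S10 S7-0->S11 S7-1->S6 S8-0->S1 S8-1->S12 S9-0->S1 S9-1->S13 S10-0->S14 S10-1->S10 S11-0->S1 S11-1->S8 S12-0->S1 S12-1->S0 S13-0->S1 S13-1->S12 S14-0->S1 S14-1->S13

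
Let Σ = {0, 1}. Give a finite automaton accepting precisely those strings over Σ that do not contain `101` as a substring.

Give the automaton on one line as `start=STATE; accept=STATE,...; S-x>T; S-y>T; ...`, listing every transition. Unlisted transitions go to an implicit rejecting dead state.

This is the complement of 'contains `101`'. Use the same substring-matching states — q0 through q3 holding how much of `101` has just been matched — but flip the accepting set: everything except the trap q3 accepts.
        0   1  
>* q0   q0  q1 
 * q1   q2  q1 
 * q2   q0  q3 
   q3   q3  q3 
(> = start, * = accepting)

start=q0; accept=q0,q1,q2; q0-0>q0; q0-1>q1; q1-0>q2; q1-1>q1; q2-0>q0; q2-1>q3; q3-0>q3; q3-1>q3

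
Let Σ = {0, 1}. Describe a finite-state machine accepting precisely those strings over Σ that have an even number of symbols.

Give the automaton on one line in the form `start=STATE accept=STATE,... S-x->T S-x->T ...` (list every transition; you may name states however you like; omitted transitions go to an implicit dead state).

Count input length modulo 2: every symbol advances one step around the cycle q0 → q1 → q0. Accept at q0.
2 states suffice.
        0   1  
>* q0   q1  q1 
   q1   q0  q0 
(> = start, * = accepting)

start=q0 accept=q0 q0-0->q1 q0-1->q1 q1-0->q0 q1-1->q0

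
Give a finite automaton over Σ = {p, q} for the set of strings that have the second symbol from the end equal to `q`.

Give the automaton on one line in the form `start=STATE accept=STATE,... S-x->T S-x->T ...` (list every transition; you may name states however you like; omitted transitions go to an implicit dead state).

start=S0 accept=S5,S6 S0-p->S1 S0-q->S2 S1-p->S3 S1-q->S4 S2-p->S5 S2-q->S6 S3-p->S3 S3-q->S4 S4-p->S5 S4-q->S6 S5-p->S3 S5-q->S4 S6-p->S5 S6-q->S6

Because acceptance depends on a position counted from the end, the machine has to buffer the most recent 2 symbols. Make each state the string of the last up-to-2 symbols read; on input `x` shift the window left and append `x`. Accept when the buffered window has length 2 and begins with `q`.
With 7 states:
        p   q  
>  S0   S1  S2 
   S1   S3  S4 
   S2   S5  S6 
   S3   S3  S4 
   S4   S5  S6 
 * S5   S3  S4 
 * S6   S5  S6 
(> = start, * = accepting)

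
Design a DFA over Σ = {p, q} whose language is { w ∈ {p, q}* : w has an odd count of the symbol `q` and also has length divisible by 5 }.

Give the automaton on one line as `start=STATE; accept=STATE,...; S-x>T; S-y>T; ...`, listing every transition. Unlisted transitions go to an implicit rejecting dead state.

Handle the two conditions separately and then intersect. One (2 states) tracks the count of `q`s modulo 2; the other (5 states) tracks the input length modulo 5. Each combined state is a pair, one component from each; accept when both components accept.
10 states suffice.
        p   q  
>  s0   s1  s2 
   s1   s3  s4 
   s2   s4  s3 
   s3   s5  s6 
   s4   s6  s5 
   s5   s7  s8 
   s6   s8  s7 
   s7   s0  s9 
   s8   s9  s0 
 * s9   s2  s1 
(> = start, * = accepting)

start=s0; accept=s9; s0-p>s1; s0-q>s2; s1-p>s3; s1-q>s4; s2-p>s4; s2-q>s3; s3-p>s5; s3-q>s6; s4-p>s6; s4-q>s5; s5-p>s7; s5-q>s8; s6-p>s8; s6-q>s7; s7-p>s0; s7-q>s9; s8-p>s9; s8-q>s0; s9-p>s2; s9-q>s1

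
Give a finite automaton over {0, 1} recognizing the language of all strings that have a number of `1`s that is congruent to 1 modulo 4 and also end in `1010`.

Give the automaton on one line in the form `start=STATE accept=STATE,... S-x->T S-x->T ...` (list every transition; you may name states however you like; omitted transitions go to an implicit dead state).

start=q0 accept=q19 q0-0->q0 q0-1->q1 q1-0->q2 q1-1->q3 q2-0->q4 q2-1->q5 q3-0->q6 q3-1->q7 q4-0->q4 q4-1->q3 q5-0->q8 q5-1->q7 q6-0->q9 q6-1->q10 q7-0->q11 q7-1->q12 q8-0->q9 q8-1->q10 q9-0->q9 q9-1->q7 q10-0->q13 q10-1->q12 q11-0->q14 q11-1->q15 q12-0->q16 q12-1->q1 q13-0->q14 q13-1->q15 q14-0->q14 q14-1->q12 q15-0->q17 q15-1->q1 q16-0->q0 q16-1->q18 q17-0->q0 q17-1->q18 q18-0->q19 q18-1->q3 q19-0->q4 q19-1->q5

Handle the two conditions separately and then intersect. One (4 states) tracks the count of `1`s modulo 4; the other (5 states) tracks how much of the suffix `1010` has currently been matched. Each combined state is a pair, one component from each; accept when both components accept.
With 20 states:
          0    1  
>  q0     q0   q1 
   q1     q2   q3 
   q2     q4   q5 
   q3     q6   q7 
   q4     q4   q3 
   q5     q8   q7 
   q6     q9  q10 
   q7    q11  q12 
   q8     q9  q10 
   q9     q9   q7 
   q10   q13  q12 
   q11   q14  q15 
   q12   q16   q1 
   q13   q14  q15 
   q14   q14  q12 
   q15   q17   q1 
   q16    q0  q18 
   q17    q0  q18 
   q18   q19   q3 
 * q19    q4   q5 
(> = start, * = accepting)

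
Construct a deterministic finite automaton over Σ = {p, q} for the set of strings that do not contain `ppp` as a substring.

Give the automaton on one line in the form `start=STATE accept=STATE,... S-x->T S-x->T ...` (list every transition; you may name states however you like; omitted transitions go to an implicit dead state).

Track partial matches of the forbidden pattern `ppp`. State s3 is a dead state reached once `ppp` has occurred; every other state accepts. s0 means no part of `ppp` is currently matched.
        p   q  
>* s0   s1  s0 
 * s1   s2  s0 
 * s2   s3  s0 
   s3   s3  s3 
(> = start, * = accepting)

start=s0 accept=s0,s1,s2 s0-p->s1 s0-q->s0 s1-p->s2 s1-q->s0 s2-p->s3 s2-q->s0 s3-p->s3 s3-q->s3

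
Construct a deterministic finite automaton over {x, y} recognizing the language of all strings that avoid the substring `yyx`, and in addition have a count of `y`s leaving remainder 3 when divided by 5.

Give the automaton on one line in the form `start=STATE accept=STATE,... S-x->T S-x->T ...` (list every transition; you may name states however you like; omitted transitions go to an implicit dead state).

Handle the two conditions separately and then intersect. The first has 4 states tracking partial matches of the forbidden pattern `yyx`; the second has 5 states tracking the count of `y`s modulo 5. A product state is a pair (one from each), accepting exactly when both do.
With 20 states:
          x    y  
>  q0     q0   q1 
   q1     q2   q3 
   q2     q2   q4 
   q3     q5   q6 
   q4     q7   q6 
   q5     q5   q8 
 * q6     q8   q9 
   q7     q7  q10 
   q8     q8  q11 
   q9    q11  q12 
 * q10   q13   q9 
   q11   q11  q14 
   q12   q14  q15 
 * q13   q13  q16 
   q14   q14  q17 
   q15   q17   q3 
   q16   q18  q12 
   q17   q17   q5 
   q18   q18  q19 
   q19    q0  q15 
(> = start, * = accepting)

start=q0 accept=q6,q10,q13 q0-x->q0 q0-y->q1 q1-x->q2 q1-y->q3 q2-x->q2 q2-y->q4 q3-x->q5 q3-y->q6 q4-x->q7 q4-y->q6 q5-x->q5 q5-y->q8 q6-x->q8 q6-y->q9 q7-x->q7 q7-y->q10 q8-x->q8 q8-y->q11 q9-x->q11 q9-y->q12 q10-x->q13 q10-y->q9 q11-x->q11 q11-y->q14 q12-x->q14 q12-y->q15 q13-x->q13 q13-y->q16 q14-x->q14 q14-y->q17 q15-x->q17 q15-y->q3 q16-x->q18 q16-y->q12 q17-x->q17 q17-y->q5 q18-x->q18 q18-y->q19 q19-x->q0 q19-y->q15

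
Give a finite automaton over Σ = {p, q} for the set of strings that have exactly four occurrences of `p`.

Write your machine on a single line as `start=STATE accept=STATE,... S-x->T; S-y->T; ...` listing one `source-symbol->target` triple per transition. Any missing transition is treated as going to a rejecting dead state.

start=A; accept=E; A-p->B; A-q->A; B-p->C; B-q->B; C-p->D; C-q->C; D-p->E; D-q->D; E-p->F; E-q->E; F-p->F; F-q->F

Count `p`s, saturating at 5: states A through E mean 0 through 4 `p`s seen; F means more than 4. Each `p` increments (capped at F); other symbols loop. Accept from {E}.
6 states suffice.
       p  q 
>  A   B  A 
   B   C  B 
   C   D  C 
   D   E  D 
 * E   F  E 
   F   F  F 
(> = start, * = accepting)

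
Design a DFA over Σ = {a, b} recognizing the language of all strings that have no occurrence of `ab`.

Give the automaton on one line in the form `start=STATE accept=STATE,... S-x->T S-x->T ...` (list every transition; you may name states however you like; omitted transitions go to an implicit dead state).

This is the complement of 'contains `ab`'. Use the same substring-matching states — S0 through S2 holding how much of `ab` has just been matched — but flip the accepting set: everything except the trap S2 accepts.
        a   b  
>* S0   S1  S0 
 * S1   S1  S2 
   S2   S2  S2 
(> = start, * = accepting)

start=S0 accept=S0,S1 S0-a->S1 S0-b->S0 S1-a->S1 S1-b->S2 S2-a->S2 S2-b->S2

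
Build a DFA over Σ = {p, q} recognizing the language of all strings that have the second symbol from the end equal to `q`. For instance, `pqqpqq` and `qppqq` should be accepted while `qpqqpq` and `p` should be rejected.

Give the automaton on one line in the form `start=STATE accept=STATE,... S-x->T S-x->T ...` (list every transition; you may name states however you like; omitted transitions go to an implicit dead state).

start=s0 accept=s5,s6 s0-p->s1 s0-q->s2 s1-p->s3 s1-q->s4 s2-p->s5 s2-q->s6 s3-p->s3 s3-q->s4 s4-p->s5 s4-q->s6 s5-p->s3 s5-q->s4 s6-p->s5 s6-q->s6

A DFA must remember the last 2 symbols (since which symbol is second-to-last isn't known until the input ends). Use one state per possible window of the last ≤2 symbols; accept from those whose window starts with `q`.
With 7 states:
        p   q  
>  s0   s1  s2 
   s1   s3  s4 
   s2   s5  s6 
   s3   s3  s4 
   s4   s5  s6 
 * s5   s3  s4 
 * s6   s5  s6 
(> = start, * = accepting)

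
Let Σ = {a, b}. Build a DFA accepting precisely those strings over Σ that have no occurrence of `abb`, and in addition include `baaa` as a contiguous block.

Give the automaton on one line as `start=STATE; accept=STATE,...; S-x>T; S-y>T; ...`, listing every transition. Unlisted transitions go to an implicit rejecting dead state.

Build one automaton per condition and run them in lockstep. The first has 4 states tracking partial matches of the forbidden pattern `abb`; the second has 5 states tracking whether and how much of `baaa` has been seen. A product state is a pair (one from each), accepting exactly when both do. Equivalent product states are then merged.
A 9-state machine:
        a   b  
>  s0   s1  s2 
   s1   s1  s3 
   s2   s4  s2 
   s3   s4  s5 
   s4   s6  s3 
   s5   s5  s5 
   s6   s7  s3 
 * s7   s7  s8 
 * s8   s7  s5 
(> = start, * = accepting)

start=s0; accept=s7,s8; s0-a>s1; s0-b>s2; s1-a>s1; s1-b>s3; s2-a>s4; s2-b>s2; s3-a>s4; s3-b>s5; s4-a>s6; s4-b>s3; s5-a>s5; s5-b>s5; s6-a>s7; s6-b>s3; s7-a>s7; s7-b>s8; s8-a>s7; s8-b>s5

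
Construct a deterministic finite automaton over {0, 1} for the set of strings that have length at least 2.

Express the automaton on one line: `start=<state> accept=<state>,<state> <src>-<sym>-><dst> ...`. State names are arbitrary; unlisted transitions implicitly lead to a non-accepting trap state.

We only need to distinguish lengths 0, 1, …, 2, and '>2'. Chain A → B → C → D on every symbol, with D looping. Accepting states: {C, D}.
4 states suffice.
       0  1 
>  A   B  B 
   B   C  C 
 * C   D  D 
 * D   D  D 
(> = start, * = accepting)

start=A accept=C,D A-0->B A-1->B B-0->C B-1->C C-0->D C-1->D D-0->D D-1->D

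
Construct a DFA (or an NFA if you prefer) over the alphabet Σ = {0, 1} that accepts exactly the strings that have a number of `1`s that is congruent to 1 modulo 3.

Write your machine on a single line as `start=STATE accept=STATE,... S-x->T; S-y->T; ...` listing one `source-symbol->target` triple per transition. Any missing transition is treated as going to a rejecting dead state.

start=A; accept=B; A-0->A; A-1->B; B-0->B; B-1->C; C-0->C; C-1->A

The only thing that matters is how many `1`s have appeared, reduced mod 3. Use one state per residue: A for 0, …, C for 2. Reading `1` moves to the next residue; anything else stays put. B is accepting.
With 3 states:
       0  1 
>  A   A  B 
 * B   B  C 
   C   C  A 
(> = start, * = accepting)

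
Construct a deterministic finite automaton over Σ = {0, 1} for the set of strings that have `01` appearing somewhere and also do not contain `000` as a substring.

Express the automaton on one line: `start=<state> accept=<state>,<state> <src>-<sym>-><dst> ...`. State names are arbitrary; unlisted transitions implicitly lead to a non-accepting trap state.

Run two small machines in parallel and take their product. The first has 3 states tracking whether and how much of `01` has been seen; the second has 4 states tracking partial matches of the forbidden pattern `000`. A product state is a pair (one from each), accepting exactly when both do. Minimizing collapses redundant product states.
A 7-state machine:
        0   1  
>  q0   q1  q0 
   q1   q2  q3 
   q2   q4  q3 
 * q3   q5  q3 
   q4   q4  q4 
 * q5   q6  q3 
 * q6   q4  q3 
(> = start, * = accepting)

start=q0 accept=q3,q5,q6 q0-0->q1 q0-1->q0 q1-0->q2 q1-1->q3 q2-0->q4 q2-1->q3 q3-0->q5 q3-1->q3 q4-0->q4 q4-1->q4 q5-0->q6 q5-1->q3 q6-0->q4 q6-1->q3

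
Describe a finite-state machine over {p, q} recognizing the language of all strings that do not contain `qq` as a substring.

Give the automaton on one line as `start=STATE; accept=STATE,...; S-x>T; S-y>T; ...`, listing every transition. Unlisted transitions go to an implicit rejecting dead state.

This is the complement of 'contains `qq`'. Use the same substring-matching states — S0 through S2 holding how much of `qq` has just been matched — but flip the accepting set: everything except the trap S2 accepts.
With 3 states:
        p   q  
>* S0   S0  S1 
 * S1   S0  S2 
   S2   S2  S2 
(> = start, * = accepting)

start=S0; accept=S0,S1; S0-p>S0; S0-q>S1; S1-p>S0; S1-q>S2; S2-p>S2; S2-q>S2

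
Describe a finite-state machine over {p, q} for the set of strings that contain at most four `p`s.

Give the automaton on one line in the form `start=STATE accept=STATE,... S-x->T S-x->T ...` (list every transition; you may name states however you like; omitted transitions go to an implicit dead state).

Only the number of `p`s matters, and only up to 5. Make a chain s0 → s1 → s2 → s3 → s4 → s5 advanced by each `p` (with s5 absorbing); every other symbol self-loops. The accepting set is {s0, s1, s2, s3, s4}.
With 6 states:
        p   q  
>* s0   s1  s0 
 * s1   s2  s1 
 * s2   s3  s2 
 * s3   s4  s3 
 * s4   s5  s4 
   s5   s5  s5 
(> = start, * = accepting)

start=s0 accept=s0,s1,s2,s3,s4 s0-p->s1 s0-q->s0 s1-p->s2 s1-q->s1 s2-p->s3 s2-q->s2 s3-p->s4 s3-q->s3 s4-p->s5 s4-q->s4 s5-p->s5 s5-q->s5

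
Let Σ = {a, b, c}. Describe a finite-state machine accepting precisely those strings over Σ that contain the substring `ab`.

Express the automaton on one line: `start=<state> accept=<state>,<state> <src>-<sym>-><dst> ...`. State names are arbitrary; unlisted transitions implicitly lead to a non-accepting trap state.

Track how much of `ab` has been matched so far: state s0 is no progress, s2 is the absorbing accept state reached once `ab` has occurred. Intermediate states record partial matches; on a mismatch, fall back to the longest reusable overlap.
With 3 states:
        a   b   c  
>  s0   s1  s0  s0 
   s1   s1  s2  s0 
 * s2   s2  s2  s2 
(> = start, * = accepting)

start=s0 accept=s2 s0-a->s1 s0-b->s0 s0-c->s0 s1-a->s1 s1-b->s2 s1-c->s0 s2-a->s2 s2-b->s2 s2-c->s2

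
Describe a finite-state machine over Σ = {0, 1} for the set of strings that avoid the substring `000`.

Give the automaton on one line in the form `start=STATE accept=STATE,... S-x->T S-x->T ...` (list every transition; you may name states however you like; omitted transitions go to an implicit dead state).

Track partial matches of the forbidden pattern `000`. State q3 is a dead state reached once `000` has occurred; every other state accepts. q0 means no part of `000` is currently matched.
4 states suffice.
        0   1  
>* q0   q1  q0 
 * q1   q2  q0 
 * q2   q3  q0 
   q3   q3  q3 
(> = start, * = accepting)

start=q0 accept=q0,q1,q2 q0-0->q1 q0-1->q0 q1-0->q2 q1-1->q0 q2-0->q3 q2-1->q0 q3-0->q3 q3-1->q3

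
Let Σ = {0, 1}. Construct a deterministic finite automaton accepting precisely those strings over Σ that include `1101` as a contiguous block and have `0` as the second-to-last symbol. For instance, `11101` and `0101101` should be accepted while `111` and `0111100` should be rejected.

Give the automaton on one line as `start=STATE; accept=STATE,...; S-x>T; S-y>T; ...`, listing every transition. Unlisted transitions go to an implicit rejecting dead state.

Run two small machines in parallel and take their product. One (5 states) tracks whether and how much of `1101` has been seen; the other (7 states) tracks the last 2 symbols read. Each combined state is a pair, one component from each; accept when both components accept. Minimizing collapses redundant product states.
With 8 states:
        0   1  
>  S0   S0  S1 
   S1   S0  S2 
   S2   S3  S2 
   S3   S0  S4 
 * S4   S5  S6 
   S5   S7  S4 
   S6   S5  S6 
 * S7   S7  S4 
(> = start, * = accepting)

start=S0; accept=S4,S7; S0-0>S0; S0-1>S1; S1-0>S0; S1-1>S2; S2-0>S3; S2-1>S2; S3-0>S0; S3-1>S4; S4-0>S5; S4-1>S6; S5-0>S7; S5-1>S4; S6-0>S5; S6-1>S6; S7-0>S7; S7-1>S4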